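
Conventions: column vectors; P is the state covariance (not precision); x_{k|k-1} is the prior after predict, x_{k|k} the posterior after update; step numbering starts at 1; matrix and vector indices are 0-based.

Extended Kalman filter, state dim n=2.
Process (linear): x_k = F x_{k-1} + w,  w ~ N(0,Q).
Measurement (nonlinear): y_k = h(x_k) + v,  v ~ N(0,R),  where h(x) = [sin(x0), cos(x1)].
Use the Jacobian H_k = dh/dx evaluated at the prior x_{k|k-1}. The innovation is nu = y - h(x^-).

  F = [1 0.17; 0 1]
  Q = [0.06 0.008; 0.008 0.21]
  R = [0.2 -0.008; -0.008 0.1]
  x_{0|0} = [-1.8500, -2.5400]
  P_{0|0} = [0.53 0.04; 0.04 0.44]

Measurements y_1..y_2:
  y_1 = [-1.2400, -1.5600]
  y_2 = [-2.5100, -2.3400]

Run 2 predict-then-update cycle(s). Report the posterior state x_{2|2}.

step 1: x^-=[-2.2818, -2.5400]  P^-=[0.6163 0.1228; 0.1228 0.6500]  H_jac=[-0.6526 0.0000; 0.0000 0.5660]  S=[0.4625 -0.0534; -0.0534 0.3082]  K=[-0.8609 0.0765; -0.0363 1.1873]  nu=[-0.4823, -0.7356]  x^+=[-1.9229, -3.3959]  P^+=[0.2648 0.0257; 0.0257 0.2103]
step 2: x^-=[-2.5002, -3.3959]  P^-=[0.3396 0.0694; 0.0694 0.4203]  H_jac=[-0.8012 0.0000; 0.0000 -0.2515]  S=[0.4180 0.0060; 0.0060 0.1266]  K=[-0.6494 -0.1072; -0.1212 -0.8294]  nu=[-1.9117, -1.3721]  x^+=[-1.1117, -2.0261]  P^+=[0.1610 0.0220; 0.0220 0.3259]

x_post = [-1.1117, -2.0261]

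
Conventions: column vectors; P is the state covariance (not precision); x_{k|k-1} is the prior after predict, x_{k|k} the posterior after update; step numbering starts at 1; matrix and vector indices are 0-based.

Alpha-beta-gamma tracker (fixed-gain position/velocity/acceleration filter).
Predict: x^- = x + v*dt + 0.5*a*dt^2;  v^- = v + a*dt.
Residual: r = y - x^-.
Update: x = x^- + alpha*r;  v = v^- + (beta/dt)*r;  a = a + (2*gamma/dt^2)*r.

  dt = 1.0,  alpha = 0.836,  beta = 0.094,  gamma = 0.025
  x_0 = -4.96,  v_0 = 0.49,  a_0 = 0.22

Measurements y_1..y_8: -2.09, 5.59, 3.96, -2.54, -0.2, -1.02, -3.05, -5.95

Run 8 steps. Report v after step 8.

v_post = 0.3554

step 1: x_pred=-4.3600  r=2.2700  x^+=-2.4623  v^+=0.9234  a^+=0.3335
step 2: x_pred=-1.3721  r=6.9621  x^+=4.4482  v^+=1.9113  a^+=0.6816
step 3: x_pred=6.7003  r=-2.7403  x^+=4.4094  v^+=2.3353  a^+=0.5446
step 4: x_pred=7.0170  r=-9.5570  x^+=-0.9726  v^+=1.9816  a^+=0.0667
step 5: x_pred=1.0423  r=-1.2423  x^+=0.0037  v^+=1.9315  a^+=0.0046
step 6: x_pred=1.9376  r=-2.9576  x^+=-0.5350  v^+=1.6581  a^+=-0.1433
step 7: x_pred=1.0516  r=-4.1016  x^+=-2.3773  v^+=1.1293  a^+=-0.3483
step 8: x_pred=-1.4222  r=-4.5278  x^+=-5.2074  v^+=0.3554  a^+=-0.5747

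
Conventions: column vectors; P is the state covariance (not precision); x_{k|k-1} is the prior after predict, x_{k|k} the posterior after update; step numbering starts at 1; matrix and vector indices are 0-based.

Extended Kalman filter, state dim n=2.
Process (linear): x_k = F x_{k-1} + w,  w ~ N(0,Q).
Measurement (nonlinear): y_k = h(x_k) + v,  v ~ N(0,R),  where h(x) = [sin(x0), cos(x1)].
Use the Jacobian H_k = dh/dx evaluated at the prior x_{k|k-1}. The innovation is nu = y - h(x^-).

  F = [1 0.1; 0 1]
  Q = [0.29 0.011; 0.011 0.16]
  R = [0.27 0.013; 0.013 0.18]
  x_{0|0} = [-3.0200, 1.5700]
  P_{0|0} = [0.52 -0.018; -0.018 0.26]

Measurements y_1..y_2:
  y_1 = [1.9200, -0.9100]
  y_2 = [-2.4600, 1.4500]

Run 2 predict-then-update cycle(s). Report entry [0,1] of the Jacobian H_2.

H_jac[0,1] = 0.0000

step 1: x^-=[-2.8630, 1.5700]  P^-=[0.8090 0.0190; 0.0190 0.4200]  H_jac=[-0.9614 0.0000; 0.0000 -1.0000]  S=[1.0178 0.0313; 0.0313 0.6000]  K=[-0.7644 0.0082; 0.0036 -0.7002]  nu=[2.1950, -0.9108]  x^+=[-4.5484, 2.2155]  P^+=[0.2146 0.0085; 0.0085 0.1260]
step 2: x^-=[-4.3268, 2.2155]  P^-=[0.5075 0.0321; 0.0321 0.2860]  H_jac=[-0.3761 0.0000; 0.0000 -0.7993]  S=[0.3418 0.0226; 0.0226 0.3627]  K=[-0.5561 -0.0360; 0.0065 -0.6306]  nu=[-3.3866, 2.0510]  x^+=[-2.5174, 0.9002]  P^+=[0.4005 0.0171; 0.0171 0.1419]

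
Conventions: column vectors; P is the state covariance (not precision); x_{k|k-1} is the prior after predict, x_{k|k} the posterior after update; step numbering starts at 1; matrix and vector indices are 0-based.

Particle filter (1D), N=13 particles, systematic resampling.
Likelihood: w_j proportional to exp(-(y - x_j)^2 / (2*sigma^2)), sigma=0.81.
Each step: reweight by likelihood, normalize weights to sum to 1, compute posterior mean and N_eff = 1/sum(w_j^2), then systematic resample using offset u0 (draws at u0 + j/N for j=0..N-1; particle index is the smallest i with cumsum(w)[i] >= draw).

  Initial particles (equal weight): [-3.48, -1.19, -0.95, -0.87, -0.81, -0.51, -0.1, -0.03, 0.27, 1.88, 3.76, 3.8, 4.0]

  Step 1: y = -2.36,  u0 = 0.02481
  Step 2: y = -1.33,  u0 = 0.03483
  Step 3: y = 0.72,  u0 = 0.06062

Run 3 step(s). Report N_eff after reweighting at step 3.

N_eff = 9.9585

step 1: w=[0.2715, 0.2488, 0.1552, 0.1300, 0.1132, 0.0520, 0.0144, 0.0113, 0.0036, 0.0000, 0.0000, 0.0000, 0.0000]  mean=-1.6203  Neff=5.1961  idx=[0, 0, 0, 0, 1, 1, 1, 2, 2, 3, 3, 4, 5]
step 2: w=[0.0037, 0.0037, 0.0037, 0.0037, 0.1235, 0.1235, 0.1235, 0.1123, 0.1123, 0.1066, 0.1066, 0.1020, 0.0751]  mean=-1.0120  Neff=9.1108  idx=[4, 4, 5, 6, 6, 7, 7, 8, 9, 10, 10, 11, 12]
step 3: w=[0.0390, 0.0390, 0.0390, 0.0390, 0.0390, 0.0751, 0.0751, 0.0751, 0.0917, 0.0917, 0.0917, 0.1057, 0.1987]  mean=-0.8726  Neff=9.9585  idx=[1, 3, 5, 6, 7, 8, 9, 9, 10, 11, 12, 12, 12]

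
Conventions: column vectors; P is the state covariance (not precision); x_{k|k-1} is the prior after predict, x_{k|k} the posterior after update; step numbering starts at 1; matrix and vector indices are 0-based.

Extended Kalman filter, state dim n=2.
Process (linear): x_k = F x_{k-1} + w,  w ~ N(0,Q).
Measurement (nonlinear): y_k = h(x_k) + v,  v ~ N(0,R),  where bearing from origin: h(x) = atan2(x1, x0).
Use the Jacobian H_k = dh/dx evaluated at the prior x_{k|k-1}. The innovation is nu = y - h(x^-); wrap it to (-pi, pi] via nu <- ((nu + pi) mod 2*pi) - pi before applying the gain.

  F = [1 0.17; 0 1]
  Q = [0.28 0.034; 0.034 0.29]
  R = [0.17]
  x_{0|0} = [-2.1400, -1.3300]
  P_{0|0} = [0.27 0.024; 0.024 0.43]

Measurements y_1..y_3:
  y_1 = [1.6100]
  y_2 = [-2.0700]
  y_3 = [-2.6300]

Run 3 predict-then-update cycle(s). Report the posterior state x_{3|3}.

step 1: x^-=[-2.3661, -1.3300]  P^-=[0.5706 0.1311; 0.1311 0.7200]  H_jac=[0.1805 -0.3212]  S=[0.2477]  K=[0.2459; -0.8381]  nu=[-2.0437]  x^+=[-2.8687, 0.3829]  P^+=[0.5556 0.1821; 0.1821 0.5460]
step 2: x^-=[-2.8036, 0.3829]  P^-=[0.9133 0.3090; 0.3090 0.8360]  H_jac=[-0.0478 -0.3502]  S=[0.2849]  K=[-0.5330; -1.0792]  nu=[1.2073]  x^+=[-3.4470, -0.9201]  P^+=[0.8324 0.1451; 0.1451 0.5042]
step 3: x^-=[-3.6034, -0.9201]  P^-=[1.1763 0.2648; 0.2648 0.7942]  H_jac=[0.0665 -0.2605]  S=[0.2199]  K=[0.0421; -0.8607]  nu=[0.2616]  x^+=[-3.5924, -1.1452]  P^+=[1.1759 0.2728; 0.2728 0.6312]

x_post = [-3.5924, -1.1452]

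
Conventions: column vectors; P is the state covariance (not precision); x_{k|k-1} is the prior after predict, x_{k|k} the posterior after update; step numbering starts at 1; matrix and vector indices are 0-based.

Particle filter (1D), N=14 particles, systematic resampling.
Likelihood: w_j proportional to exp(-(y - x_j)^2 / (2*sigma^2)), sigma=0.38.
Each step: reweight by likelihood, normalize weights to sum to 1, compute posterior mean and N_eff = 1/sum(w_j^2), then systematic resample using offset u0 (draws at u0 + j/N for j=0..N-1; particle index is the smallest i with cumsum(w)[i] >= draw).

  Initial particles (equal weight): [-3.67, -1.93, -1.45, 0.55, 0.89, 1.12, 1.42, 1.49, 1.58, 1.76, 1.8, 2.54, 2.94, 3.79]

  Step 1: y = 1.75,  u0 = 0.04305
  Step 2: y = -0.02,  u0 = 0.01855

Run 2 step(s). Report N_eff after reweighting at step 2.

step 1: w=[0.0000, 0.0000, 0.0000, 0.0014, 0.0160, 0.0524, 0.1419, 0.1637, 0.1872, 0.2069, 0.2051, 0.0238, 0.0015, 0.0000]  mean=1.6133  Neff=5.8670  idx=[5, 6, 6, 7, 7, 8, 8, 8, 9, 9, 9, 10, 10, 10]
step 2: w=[0.8001, 0.0549, 0.0549, 0.0268, 0.0268, 0.0102, 0.0102, 0.0102, 0.0012, 0.0012, 0.0012, 0.0008, 0.0008, 0.0008]  mean=1.1907  Neff=1.5433  idx=[0, 0, 0, 0, 0, 0, 0, 0, 0, 0, 0, 1, 2, 4]

N_eff = 1.5433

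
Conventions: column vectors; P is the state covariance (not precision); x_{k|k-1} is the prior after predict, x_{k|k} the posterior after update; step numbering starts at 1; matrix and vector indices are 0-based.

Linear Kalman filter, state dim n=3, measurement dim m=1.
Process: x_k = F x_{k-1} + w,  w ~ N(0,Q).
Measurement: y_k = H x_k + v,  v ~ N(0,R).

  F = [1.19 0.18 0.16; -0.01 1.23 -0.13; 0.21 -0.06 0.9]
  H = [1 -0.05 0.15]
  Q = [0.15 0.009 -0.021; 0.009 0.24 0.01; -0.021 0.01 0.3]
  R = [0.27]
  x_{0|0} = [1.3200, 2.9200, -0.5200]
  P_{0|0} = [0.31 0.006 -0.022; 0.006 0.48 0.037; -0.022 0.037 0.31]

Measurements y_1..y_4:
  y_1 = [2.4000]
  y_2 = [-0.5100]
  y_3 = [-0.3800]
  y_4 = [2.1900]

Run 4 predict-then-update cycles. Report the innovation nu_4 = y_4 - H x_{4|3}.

innov = [1.3876]

step 1: x^-=[2.0132, 3.6460, -0.3660]  P^-=[0.6088 0.1238 0.0771; 0.1238 0.9594 -0.0187; 0.0771 -0.0187 0.5540]  S=[0.9047]  K=[0.6789; 0.0807; 0.1781]  nu=[0.6240]  x^+=[2.4368, 3.6963, -0.2549]  P^+=[0.1919 0.0742 -0.0323; 0.0742 0.9535 -0.0317; -0.0323 -0.0317 0.5253]
step 2: x^-=[3.5244, 4.5553, 0.0606]  P^-=[0.4837 0.3149 0.0493; 0.3149 1.6997 -0.1372; 0.0493 -0.1372 0.7268]  S=[0.7596]  K=[0.6257; 0.2756; 0.2174]  nu=[-3.8157]  x^+=[1.1367, 3.5036, -0.7690]  P^+=[0.1863 0.1839 -0.0541; 0.1839 1.6420 -0.1828; -0.0541 -0.1828 0.6909]
step 3: x^-=[1.8603, 4.3980, -0.6636]  P^-=[0.5323 0.6016 0.0135; 0.6016 2.7897 -0.3466; 0.0135 -0.3466 0.8684]  S=[0.7779]  K=[0.6482; 0.5272; 0.2071]  nu=[-1.9209]  x^+=[0.6152, 3.3853, -1.0615]  P^+=[0.2054 0.3357 -0.0909; 0.3357 2.5735 -0.4315; -0.0909 -0.4315 0.8350]
step 4: x^-=[1.1716, 4.2957, -1.0293]  P^-=[0.6300 0.9892 -0.0547; 0.9892 4.2770 -0.6689; -0.0547 -0.6689 0.9985]  S=[0.8279]  K=[0.6914; 0.8153; 0.1553]  nu=[1.3876]  x^+=[2.1309, 5.4270, -0.8138]  P^+=[0.2343 0.5225 -0.1435; 0.5225 3.7267 -0.7737; -0.1435 -0.7737 0.9785]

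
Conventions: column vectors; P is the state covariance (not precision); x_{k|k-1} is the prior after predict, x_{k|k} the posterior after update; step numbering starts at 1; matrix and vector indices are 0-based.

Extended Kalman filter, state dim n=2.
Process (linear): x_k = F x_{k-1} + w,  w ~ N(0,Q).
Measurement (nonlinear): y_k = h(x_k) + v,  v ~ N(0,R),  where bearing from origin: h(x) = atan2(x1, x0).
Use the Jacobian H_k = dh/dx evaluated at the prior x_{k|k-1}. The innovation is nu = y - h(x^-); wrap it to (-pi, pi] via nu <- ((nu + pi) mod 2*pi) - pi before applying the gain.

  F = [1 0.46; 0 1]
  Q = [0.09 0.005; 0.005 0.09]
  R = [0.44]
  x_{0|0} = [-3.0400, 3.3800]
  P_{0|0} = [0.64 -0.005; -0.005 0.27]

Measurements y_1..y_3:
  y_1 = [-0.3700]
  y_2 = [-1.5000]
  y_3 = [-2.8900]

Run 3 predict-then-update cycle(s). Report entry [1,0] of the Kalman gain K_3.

K[1,0] = 0.0300

step 1: x^-=[-1.4852, 3.3800]  P^-=[0.7825 0.1242; 0.1242 0.3600]  H_jac=[-0.2480 -0.1090]  S=[0.4991]  K=[-0.4159; -0.1403]  nu=[-2.3548]  x^+=[-0.5058, 3.7104]  P^+=[0.6962 0.0951; 0.0951 0.3502]
step 2: x^-=[1.2010, 3.7104]  P^-=[0.9478 0.2612; 0.2612 0.4402]  H_jac=[-0.2440 0.0790]  S=[0.4891]  K=[-0.4306; -0.0592]  nu=[-2.7578]  x^+=[2.3884, 3.8736]  P^+=[0.8571 0.2487; 0.2487 0.4385]
step 3: x^-=[4.1703, 3.8736]  P^-=[1.2687 0.4554; 0.4554 0.5285]  H_jac=[-0.1196 0.1287]  S=[0.4529]  K=[-0.2055; 0.0300]  nu=[2.6446]  x^+=[3.6267, 3.9529]  P^+=[1.2495 0.4582; 0.4582 0.5281]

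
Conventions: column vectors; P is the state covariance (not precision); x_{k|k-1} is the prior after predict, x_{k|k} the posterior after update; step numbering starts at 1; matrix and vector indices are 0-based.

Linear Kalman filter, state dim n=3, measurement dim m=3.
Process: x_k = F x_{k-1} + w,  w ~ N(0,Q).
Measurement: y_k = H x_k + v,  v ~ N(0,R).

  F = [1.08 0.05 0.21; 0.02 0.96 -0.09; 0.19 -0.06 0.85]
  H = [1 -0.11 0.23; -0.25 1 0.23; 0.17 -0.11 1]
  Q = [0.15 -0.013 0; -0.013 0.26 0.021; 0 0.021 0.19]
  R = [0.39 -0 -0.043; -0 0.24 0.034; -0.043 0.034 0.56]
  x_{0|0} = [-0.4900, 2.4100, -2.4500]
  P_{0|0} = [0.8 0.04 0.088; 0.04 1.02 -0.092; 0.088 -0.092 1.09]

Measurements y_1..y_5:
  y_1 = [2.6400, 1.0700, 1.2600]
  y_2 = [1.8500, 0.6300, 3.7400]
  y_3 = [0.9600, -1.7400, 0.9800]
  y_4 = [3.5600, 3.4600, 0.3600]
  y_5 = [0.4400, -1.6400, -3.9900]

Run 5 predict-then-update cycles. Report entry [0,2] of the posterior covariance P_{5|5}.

P_post[0,2] = -0.0261

step 1: x^-=[-0.9232, 2.5243, -2.3202]  P^-=[1.1760 0.0478 0.4350; 0.0478 1.2263 -0.1864; 0.4350 -0.1864 1.0470]  S=[1.8353 -0.2875 0.8836; -0.2875 1.4355 -0.1741; 0.8836 -0.1741 1.8429]  K=[0.6920 0.0384 0.0135; 0.1334 0.8239 -0.1561; 0.1134 0.0540 0.5701]  nu=[4.3745, -1.1515, 4.0148]  x^+=[2.1138, 1.5326, 0.4024]  P^+=[0.2938 0.0970 -0.0602; 0.0970 0.2296 -0.0564; -0.0602 -0.0564 0.3202]
step 2: x^-=[2.4440, 1.4774, 0.6517]  P^-=[0.4894 0.0934 0.0521; 0.0934 0.4880 -0.0443; 0.0521 -0.0443 0.4169]  S=[0.9130 -0.0581 0.1901; -0.0581 0.7076 0.0197; 0.1901 0.0197 1.0209]  K=[0.5344 0.0193 0.0226; 0.0970 0.6533 -0.1111; 0.0863 0.0503 0.4048]  nu=[-0.5814, -0.3862, 2.8353]  x^+=[2.1899, 0.8536, 1.7297]  P^+=[0.2244 0.0707 -0.0401; 0.0707 0.1791 -0.0365; -0.0401 -0.0365 0.2275]
step 3: x^-=[2.7710, 0.7076, 1.8351]  P^-=[0.4110 0.0661 0.0427; 0.0661 0.4362 -0.0230; 0.0427 -0.0230 0.3523]  S=[0.8312 -0.0615 0.1522; -0.0615 0.6719 0.0312; 0.1522 0.0312 0.9465]  K=[0.4919 0.0036 0.0321; 0.0796 0.6284 -0.0966; 0.0895 0.0616 0.3661]  nu=[-2.1552, -2.1769, -1.2484]  x^+=[1.6628, -0.7114, 1.0511]  P^+=[0.2043 0.0602 -0.0312; 0.0602 0.1690 -0.0278; -0.0312 -0.0278 0.2055]
step 4: x^-=[1.9810, -0.7443, 1.2521]  P^-=[0.3895 0.0555 0.0441; 0.0555 0.4247 -0.0156; 0.0441 -0.0156 0.3379]  S=[0.8114 -0.0648 0.1468; -0.0648 0.6669 0.0349; 0.1468 0.0349 0.9306]  K=[0.4782 -0.0030 0.0366; 0.0727 0.6225 -0.0916; 0.0932 0.0670 0.3557]  nu=[1.2091, 4.4116, -1.3107]  x^+=[2.4978, 2.2099, 1.1941]  P^+=[0.1974 0.0562 -0.0275; 0.0562 0.1660 -0.0246; -0.0275 -0.0246 0.1995]
step 5: x^-=[3.0589, 2.0640, 1.3570]  P^-=[0.3826 0.0515 0.0454; 0.0515 0.4212 -0.0131; 0.0454 -0.0131 0.3342]  S=[0.8055 -0.0662 0.1463; -0.0662 0.6658 0.0361; 0.1463 0.0361 0.9267]  K=[0.4734 -0.0056 0.0385; 0.0700 0.6206 -0.0899; 0.0952 0.0691 0.3528]  nu=[-2.7039, -3.2514, -5.6400]  x^+=[1.5798, 0.3639, -1.1145]  P^+=[0.1950 0.0547 -0.0261; 0.0547 0.1649 -0.0234; -0.0261 -0.0234 0.1977]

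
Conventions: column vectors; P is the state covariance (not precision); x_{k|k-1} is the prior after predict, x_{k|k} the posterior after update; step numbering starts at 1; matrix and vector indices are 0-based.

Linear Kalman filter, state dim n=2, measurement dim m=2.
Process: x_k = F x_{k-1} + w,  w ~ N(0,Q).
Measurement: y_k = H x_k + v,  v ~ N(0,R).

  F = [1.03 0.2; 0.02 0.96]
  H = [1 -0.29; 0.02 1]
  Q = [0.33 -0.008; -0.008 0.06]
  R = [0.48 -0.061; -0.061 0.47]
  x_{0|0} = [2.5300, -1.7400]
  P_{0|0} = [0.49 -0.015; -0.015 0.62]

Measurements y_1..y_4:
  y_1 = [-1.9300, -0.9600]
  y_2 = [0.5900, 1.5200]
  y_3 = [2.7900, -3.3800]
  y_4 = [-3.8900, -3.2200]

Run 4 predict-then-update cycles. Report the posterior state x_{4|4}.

step 1: x^-=[2.2579, -1.6198]  P^-=[0.8685 0.1062; 0.1062 0.6310]  S=[1.3399 -0.1210; -0.1210 1.1056]  K=[0.6416 0.1820; -0.0056 0.5720]  nu=[-4.6576, 0.6146]  x^+=[-0.6185, -1.2420]  P^+=[0.3085 0.0402; 0.0402 0.2684]
step 2: x^-=[-0.8855, -1.2047]  P^-=[0.6846 0.0898; 0.0898 0.3090]  S=[1.1385 -0.0476; -0.0476 0.7829]  K=[0.5855 0.1678; 0.0168 0.3980]  nu=[1.1261, 2.7424]  x^+=[0.2341, -0.0941]  P^+=[0.2817 0.0375; 0.0375 0.1853]
step 3: x^-=[0.2223, -0.0857]  P^-=[0.6517 0.0706; 0.0706 0.2323]  S=[1.1103 -0.0451; -0.0451 0.7054]  K=[0.5748 0.1554; 0.0165 0.3324]  nu=[2.5428, -3.2988]  x^+=[1.1715, -1.1404]  P^+=[0.2759 0.0324; 0.0324 0.1546]
step 4: x^-=[0.9785, -1.0713]  P^-=[0.6422 0.0596; 0.0596 0.2038]  S=[1.1048 -0.0480; -0.0480 0.6765]  K=[0.5721 0.1477; 0.0136 0.3040]  nu=[-5.1792, -2.1682]  x^+=[-2.3046, -1.8012]  P^+=[0.2740 0.0290; 0.0290 0.1415]

x_post = [-2.3046, -1.8012]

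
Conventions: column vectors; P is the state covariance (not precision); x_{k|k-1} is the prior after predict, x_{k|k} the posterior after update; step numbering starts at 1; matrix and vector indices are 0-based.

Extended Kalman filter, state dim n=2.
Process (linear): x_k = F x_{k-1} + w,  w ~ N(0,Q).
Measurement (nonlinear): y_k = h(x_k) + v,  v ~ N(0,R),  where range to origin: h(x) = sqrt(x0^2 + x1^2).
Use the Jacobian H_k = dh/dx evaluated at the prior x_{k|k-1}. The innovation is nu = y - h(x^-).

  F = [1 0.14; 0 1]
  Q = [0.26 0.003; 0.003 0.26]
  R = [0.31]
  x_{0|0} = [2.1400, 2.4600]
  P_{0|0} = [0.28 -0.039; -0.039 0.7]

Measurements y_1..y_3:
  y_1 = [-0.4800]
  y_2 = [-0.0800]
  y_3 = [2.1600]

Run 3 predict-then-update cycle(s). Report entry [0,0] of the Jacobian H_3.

H_jac[0,0] = 0.9001

step 1: x^-=[2.4844, 2.4600]  P^-=[0.5428 0.0620; 0.0620 0.9600]  H_jac=[0.7106 0.7036]  S=[1.1213]  K=[0.3829; 0.6417]  nu=[-3.9763]  x^+=[0.9620, -0.0914]  P^+=[0.3784 -0.2135; -0.2135 0.4983]
step 2: x^-=[0.9492, -0.0914]  P^-=[0.5884 -0.1407; -0.1407 0.7583]  H_jac=[0.9954 -0.0959]  S=[0.9268]  K=[0.6465; -0.2296]  nu=[-1.0336]  x^+=[0.2810, 0.1459]  P^+=[0.2010 -0.0032; -0.0032 0.7095]
step 3: x^-=[0.3014, 0.1459]  P^-=[0.4741 0.0992; 0.0992 0.9695]  H_jac=[0.9001 0.4356]  S=[0.9558]  K=[0.4916; 0.5352]  nu=[1.8252]  x^+=[1.1987, 1.1227]  P^+=[0.2430 -0.1523; -0.1523 0.6957]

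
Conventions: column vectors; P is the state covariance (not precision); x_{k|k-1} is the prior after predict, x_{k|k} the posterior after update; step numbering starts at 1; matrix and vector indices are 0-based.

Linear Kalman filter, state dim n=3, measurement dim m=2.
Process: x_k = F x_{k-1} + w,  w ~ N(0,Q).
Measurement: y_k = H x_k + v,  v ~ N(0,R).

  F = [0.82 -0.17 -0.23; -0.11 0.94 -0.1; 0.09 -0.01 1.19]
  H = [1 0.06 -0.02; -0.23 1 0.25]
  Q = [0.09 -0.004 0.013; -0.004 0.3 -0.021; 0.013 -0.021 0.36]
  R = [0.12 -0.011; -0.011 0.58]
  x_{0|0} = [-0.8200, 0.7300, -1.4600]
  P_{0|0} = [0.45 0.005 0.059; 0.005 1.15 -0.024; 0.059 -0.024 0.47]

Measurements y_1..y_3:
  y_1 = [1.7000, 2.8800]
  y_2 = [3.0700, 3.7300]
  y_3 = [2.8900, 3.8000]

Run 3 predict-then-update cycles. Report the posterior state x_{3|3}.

x_post = [2.1968, 4.8938, -5.3407]

step 1: x^-=[-0.4607, 0.9224, -1.8185]  P^-=[0.4252 -0.2122 -0.0194; -0.2122 1.3311 -0.1269; -0.0194 -0.1269 1.0425]  S=[0.5260 -0.2477; -0.2477 2.0351]  K=[0.7553 -0.0628; 0.0692 0.6709; -0.0627 0.0603]  nu=[2.0690, 2.3063]  x^+=[0.9572, 2.6128, -1.8092]  P^+=[0.0936 -0.0295 0.0254; -0.0295 0.4356 -0.2163; 0.0254 -0.2163 1.0312]
step 2: x^-=[0.7568, 2.5316, -2.0929]  P^-=[0.2018 -0.0400 -0.1934; -0.0400 0.7437 -0.3970; -0.1934 -0.3970 1.8317]  S=[0.3291 -0.1087; -0.1087 1.2910]  K=[0.5999 -0.0539; 0.2112 0.5241; -0.7655 0.0172]  nu=[2.1194, 1.8957]  x^+=[1.9260, 3.9727, -3.6827]  P^+=[0.0726 -0.0123 -0.0354; -0.0123 0.3985 -0.3986; -0.0354 -0.3986 1.6356]
step 3: x^-=[1.7510, 3.8907, -4.2488]  P^-=[0.2225 0.0351 -0.3824; 0.0351 0.7460 -0.6625; -0.3824 -0.6625 2.6787]  S=[0.3673 -0.0902; -0.0902 1.2018]  K=[0.6208 -0.0463; 0.3774 0.5046; -1.2997 -0.0184]  nu=[0.8206, 1.3742]  x^+=[2.1968, 4.8938, -5.3407]  P^+=[0.0731 0.0038 -0.0827; 0.0038 0.4221 -0.5309; -0.0827 -0.5309 2.0621]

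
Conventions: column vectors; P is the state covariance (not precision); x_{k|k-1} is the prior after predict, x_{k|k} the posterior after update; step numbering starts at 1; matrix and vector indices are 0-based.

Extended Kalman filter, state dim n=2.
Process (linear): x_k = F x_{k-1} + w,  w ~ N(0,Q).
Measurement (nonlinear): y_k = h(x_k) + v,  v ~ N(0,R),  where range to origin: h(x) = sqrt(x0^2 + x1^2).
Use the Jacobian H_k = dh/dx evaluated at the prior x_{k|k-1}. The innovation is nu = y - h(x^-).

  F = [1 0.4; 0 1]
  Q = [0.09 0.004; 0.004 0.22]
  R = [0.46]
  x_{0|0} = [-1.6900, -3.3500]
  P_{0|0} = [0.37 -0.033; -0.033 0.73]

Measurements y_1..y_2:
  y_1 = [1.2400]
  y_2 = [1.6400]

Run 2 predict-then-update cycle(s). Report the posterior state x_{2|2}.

x_post = [-1.9005, -0.9654]

step 1: x^-=[-3.0300, -3.3500]  P^-=[0.5504 0.2630; 0.2630 0.9500]  H_jac=[-0.6708 -0.7416]  S=[1.4919]  K=[-0.3782; -0.5905]  nu=[-3.2770]  x^+=[-1.7906, -1.4149]  P^+=[0.3370 -0.0702; -0.0702 0.4298]
step 2: x^-=[-2.3565, -1.4149]  P^-=[0.4396 0.1057; 0.1057 0.6498]  H_jac=[-0.8573 -0.5148]  S=[1.0486]  K=[-0.4113; -0.4054]  nu=[-1.1086]  x^+=[-1.9005, -0.9654]  P^+=[0.2622 -0.0691; -0.0691 0.4774]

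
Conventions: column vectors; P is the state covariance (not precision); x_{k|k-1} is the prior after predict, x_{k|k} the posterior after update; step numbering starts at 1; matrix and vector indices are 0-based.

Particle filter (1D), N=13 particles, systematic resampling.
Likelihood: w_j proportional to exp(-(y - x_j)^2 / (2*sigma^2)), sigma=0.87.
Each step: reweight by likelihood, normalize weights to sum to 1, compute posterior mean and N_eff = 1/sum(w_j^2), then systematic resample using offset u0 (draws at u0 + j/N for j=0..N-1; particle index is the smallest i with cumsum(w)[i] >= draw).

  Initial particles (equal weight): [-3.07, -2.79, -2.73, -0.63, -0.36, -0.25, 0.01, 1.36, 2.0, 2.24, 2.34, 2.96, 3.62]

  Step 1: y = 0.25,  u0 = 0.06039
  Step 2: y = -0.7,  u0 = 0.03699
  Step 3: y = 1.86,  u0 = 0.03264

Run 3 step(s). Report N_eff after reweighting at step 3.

step 1: w=[0.0002, 0.0006, 0.0007, 0.1533, 0.2000, 0.2168, 0.2462, 0.1133, 0.0338, 0.0187, 0.0143, 0.0020, 0.0001]  mean=0.0790  Neff=5.3865  idx=[3, 3, 4, 4, 5, 5, 5, 6, 6, 6, 7, 7, 9]
step 2: w=[0.1140, 0.1140, 0.1059, 0.1059, 0.1000, 0.1000, 0.1000, 0.0820, 0.0820, 0.0820, 0.0069, 0.0069, 0.0004]  mean=-0.2727  Neff=10.1332  idx=[0, 0, 1, 2, 3, 3, 4, 5, 6, 6, 7, 8, 9]
step 3: w=[0.0241, 0.0241, 0.0241, 0.0559, 0.0559, 0.0559, 0.0766, 0.0766, 0.0766, 0.0766, 0.1512, 0.1512, 0.1512]  mean=-0.1780  Neff=9.6944  idx=[1, 3, 5, 6, 7, 8, 9, 10, 10, 11, 11, 12, 12]

N_eff = 9.6944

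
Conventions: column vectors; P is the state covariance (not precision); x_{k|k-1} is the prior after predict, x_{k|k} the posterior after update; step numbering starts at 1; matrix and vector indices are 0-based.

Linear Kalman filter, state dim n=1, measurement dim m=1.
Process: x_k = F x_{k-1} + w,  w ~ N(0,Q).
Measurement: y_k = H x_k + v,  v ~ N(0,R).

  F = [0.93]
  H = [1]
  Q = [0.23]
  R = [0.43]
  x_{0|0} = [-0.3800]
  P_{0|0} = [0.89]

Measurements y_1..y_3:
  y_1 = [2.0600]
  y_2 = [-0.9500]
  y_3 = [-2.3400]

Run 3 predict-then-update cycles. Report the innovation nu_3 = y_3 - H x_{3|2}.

innov = [-2.4087]

step 1: x^-=[-0.3534]  P^-=[0.9998]  S=[1.4298]  K=[0.6993]  nu=[2.4134]  x^+=[1.3342]  P^+=[0.3007]
step 2: x^-=[1.2408]  P^-=[0.4901]  S=[0.9201]  K=[0.5326]  nu=[-2.1908]  x^+=[0.0739]  P^+=[0.2290]
step 3: x^-=[0.0687]  P^-=[0.4281]  S=[0.8581]  K=[0.4989]  nu=[-2.4087]  x^+=[-1.1330]  P^+=[0.2145]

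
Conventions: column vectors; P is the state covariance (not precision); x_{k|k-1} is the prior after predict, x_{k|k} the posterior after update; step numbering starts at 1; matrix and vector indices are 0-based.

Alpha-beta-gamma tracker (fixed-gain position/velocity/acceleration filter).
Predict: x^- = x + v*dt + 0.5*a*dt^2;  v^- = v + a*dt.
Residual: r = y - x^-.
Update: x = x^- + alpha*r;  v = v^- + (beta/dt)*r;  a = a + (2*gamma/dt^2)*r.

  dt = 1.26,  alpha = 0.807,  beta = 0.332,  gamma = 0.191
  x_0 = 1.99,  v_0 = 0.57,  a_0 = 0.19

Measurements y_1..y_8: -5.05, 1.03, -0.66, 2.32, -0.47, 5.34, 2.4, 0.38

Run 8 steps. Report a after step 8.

step 1: x_pred=2.8590  r=-7.9090  x^+=-3.5236  v^+=-1.2746  a^+=-1.7130
step 2: x_pred=-6.4893  r=7.5193  x^+=-0.4212  v^+=-1.4517  a^+=0.0962
step 3: x_pred=-2.1740  r=1.5140  x^+=-0.9522  v^+=-0.9315  a^+=0.4605
step 4: x_pred=-1.7604  r=4.0804  x^+=1.5325  v^+=0.7239  a^+=1.4423
step 5: x_pred=3.5895  r=-4.0595  x^+=0.3135  v^+=1.4715  a^+=0.4655
step 6: x_pred=2.5372  r=2.8028  x^+=4.7991  v^+=2.7967  a^+=1.1399
step 7: x_pred=9.2277  r=-6.8277  x^+=3.7178  v^+=2.4339  a^+=-0.5029
step 8: x_pred=6.3853  r=-6.0053  x^+=1.5390  v^+=0.2179  a^+=-1.9479

a_post = -1.9479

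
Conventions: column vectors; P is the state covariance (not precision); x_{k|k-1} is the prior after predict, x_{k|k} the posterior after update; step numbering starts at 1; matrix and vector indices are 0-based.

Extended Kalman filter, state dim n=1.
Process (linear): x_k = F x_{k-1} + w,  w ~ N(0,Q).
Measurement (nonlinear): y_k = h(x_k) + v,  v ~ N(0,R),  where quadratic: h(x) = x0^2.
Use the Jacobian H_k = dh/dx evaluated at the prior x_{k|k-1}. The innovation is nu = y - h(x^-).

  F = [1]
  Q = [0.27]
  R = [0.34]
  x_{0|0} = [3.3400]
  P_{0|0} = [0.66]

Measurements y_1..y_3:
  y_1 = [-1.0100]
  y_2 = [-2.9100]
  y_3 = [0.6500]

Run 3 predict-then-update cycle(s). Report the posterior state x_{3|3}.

step 1: x^-=[3.3400]  P^-=[0.9300]  H_jac=[6.6800]  S=[41.8388]  K=[0.1485]  nu=[-12.1656]  x^+=[1.5336]  P^+=[0.0076]
step 2: x^-=[1.5336]  P^-=[0.2776]  H_jac=[3.0672]  S=[2.9512]  K=[0.2885]  nu=[-5.2619]  x^+=[0.0157]  P^+=[0.0320]
step 3: x^-=[0.0157]  P^-=[0.3020]  H_jac=[0.0314]  S=[0.3403]  K=[0.0279]  nu=[0.6498]  x^+=[0.0338]  P^+=[0.3017]

x_post = [0.0338]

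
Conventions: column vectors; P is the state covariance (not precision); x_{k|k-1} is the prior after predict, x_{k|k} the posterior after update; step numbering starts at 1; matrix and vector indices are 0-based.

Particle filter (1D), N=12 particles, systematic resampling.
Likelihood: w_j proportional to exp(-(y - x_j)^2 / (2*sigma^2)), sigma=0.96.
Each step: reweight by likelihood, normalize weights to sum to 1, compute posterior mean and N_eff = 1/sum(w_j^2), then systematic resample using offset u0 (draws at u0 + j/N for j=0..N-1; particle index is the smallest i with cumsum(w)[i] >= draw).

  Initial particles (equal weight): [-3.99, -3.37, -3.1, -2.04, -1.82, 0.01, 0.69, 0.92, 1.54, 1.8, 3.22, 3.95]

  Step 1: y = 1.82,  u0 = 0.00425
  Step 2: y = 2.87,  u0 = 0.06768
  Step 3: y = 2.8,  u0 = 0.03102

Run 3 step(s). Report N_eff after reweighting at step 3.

N_eff = 10.5130

step 1: w=[0.0000, 0.0000, 0.0000, 0.0001, 0.0002, 0.0457, 0.1351, 0.1740, 0.2588, 0.2700, 0.0932, 0.0230]  mean=1.5288  Neff=5.0084  idx=[5, 6, 6, 7, 7, 8, 8, 8, 9, 9, 9, 10]
step 2: w=[0.0029, 0.0184, 0.0184, 0.0309, 0.0309, 0.0931, 0.0931, 0.0931, 0.1306, 0.1306, 0.1306, 0.2274]  mean=1.9499  Neff=7.6060  idx=[3, 5, 6, 7, 8, 8, 9, 10, 10, 11, 11, 11]
step 3: w=[0.0209, 0.0600, 0.0600, 0.0600, 0.0825, 0.0825, 0.0825, 0.0825, 0.0825, 0.1289, 0.1289, 0.1289]  mean=2.2842  Neff=10.5130  idx=[1, 2, 3, 4, 5, 6, 8, 9, 9, 10, 10, 11]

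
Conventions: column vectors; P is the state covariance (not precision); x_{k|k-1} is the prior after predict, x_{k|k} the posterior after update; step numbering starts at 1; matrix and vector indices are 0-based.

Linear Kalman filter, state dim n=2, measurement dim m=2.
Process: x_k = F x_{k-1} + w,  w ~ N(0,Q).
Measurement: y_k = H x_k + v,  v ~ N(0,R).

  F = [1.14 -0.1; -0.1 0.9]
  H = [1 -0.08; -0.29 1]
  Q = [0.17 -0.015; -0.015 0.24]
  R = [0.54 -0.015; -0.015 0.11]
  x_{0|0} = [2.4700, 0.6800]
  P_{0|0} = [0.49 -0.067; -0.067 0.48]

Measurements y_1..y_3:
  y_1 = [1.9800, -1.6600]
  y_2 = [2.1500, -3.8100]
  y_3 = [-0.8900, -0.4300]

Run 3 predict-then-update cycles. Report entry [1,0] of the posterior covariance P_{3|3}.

step 1: x^-=[2.7478, 0.3650]  P^-=[0.8269 -0.1835; -0.1835 0.6458]  S=[1.4004 -0.4942; -0.4942 0.9317]  K=[0.5421 -0.1668; 0.1191 0.8134]  nu=[-0.7386, -1.2281]  x^+=[2.5522, -0.7219]  P^+=[0.3001 0.0605; 0.0605 0.1052]
step 2: x^-=[2.9817, -0.9050]  P^-=[0.5472 0.0040; 0.0040 0.3173]  S=[1.0886 -0.1949; -0.1949 0.4710]  K=[0.4791 -0.1300; 0.1087 0.7162]  nu=[-0.9041, -2.0403]  x^+=[2.8139, -2.4645]  P^+=[0.2651 0.0554; 0.0554 0.0932]
step 3: x^-=[3.4543, -2.4995]  P^-=[0.5028 0.0038; 0.0038 0.3082]  S=[1.0442 -0.1816; -0.1816 0.4583]  K=[0.4590 -0.1281; 0.1037 0.7112]  nu=[-4.5442, 3.0712]  x^+=[0.9752, -0.7865]  P^+=[0.2540 0.0527; 0.0527 0.0920]

P_post[1,0] = 0.0527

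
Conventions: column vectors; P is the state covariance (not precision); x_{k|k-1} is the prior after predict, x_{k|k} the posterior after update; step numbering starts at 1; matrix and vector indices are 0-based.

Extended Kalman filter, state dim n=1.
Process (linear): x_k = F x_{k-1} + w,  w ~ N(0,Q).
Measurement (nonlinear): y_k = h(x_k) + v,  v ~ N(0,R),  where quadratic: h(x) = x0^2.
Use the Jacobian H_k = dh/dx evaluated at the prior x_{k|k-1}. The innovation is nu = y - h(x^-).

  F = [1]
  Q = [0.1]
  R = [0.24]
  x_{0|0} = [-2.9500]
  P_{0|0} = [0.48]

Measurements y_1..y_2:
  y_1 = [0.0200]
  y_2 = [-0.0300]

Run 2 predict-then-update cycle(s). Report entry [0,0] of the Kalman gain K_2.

step 1: x^-=[-2.9500]  P^-=[0.5800]  H_jac=[-5.9000]  S=[20.4298]  K=[-0.1675]  nu=[-8.6825]  x^+=[-1.4957]  P^+=[0.0068]
step 2: x^-=[-1.4957]  P^-=[0.1068]  H_jac=[-2.9914]  S=[1.1958]  K=[-0.2672]  nu=[-2.2671]  x^+=[-0.8899]  P^+=[0.0214]

K[0,0] = -0.2672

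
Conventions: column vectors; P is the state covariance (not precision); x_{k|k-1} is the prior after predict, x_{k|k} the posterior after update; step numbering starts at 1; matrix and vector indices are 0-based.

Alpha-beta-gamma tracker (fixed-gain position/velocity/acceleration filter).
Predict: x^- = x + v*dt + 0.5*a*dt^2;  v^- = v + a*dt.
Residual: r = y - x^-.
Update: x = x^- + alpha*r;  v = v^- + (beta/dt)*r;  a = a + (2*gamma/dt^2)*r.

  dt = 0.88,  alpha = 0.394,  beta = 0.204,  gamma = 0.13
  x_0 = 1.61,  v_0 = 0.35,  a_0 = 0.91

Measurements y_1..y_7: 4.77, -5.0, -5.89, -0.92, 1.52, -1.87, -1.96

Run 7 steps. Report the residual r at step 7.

resid = 5.4202

step 1: x_pred=2.2704  r=2.4996  x^+=3.2552  v^+=1.7303  a^+=1.7492
step 2: x_pred=5.4552  r=-10.4552  x^+=1.3358  v^+=0.8459  a^+=-1.7610
step 3: x_pred=1.3984  r=-7.2884  x^+=-1.4733  v^+=-2.3934  a^+=-4.2080
step 4: x_pred=-5.2088  r=4.2888  x^+=-3.5190  v^+=-5.1022  a^+=-2.7681
step 5: x_pred=-9.0807  r=10.6007  x^+=-4.9041  v^+=-5.0807  a^+=0.7910
step 6: x_pred=-9.0688  r=7.1988  x^+=-6.2325  v^+=-2.7158  a^+=3.2080
step 7: x_pred=-7.3802  r=5.4202  x^+=-5.2447  v^+=1.3637  a^+=5.0278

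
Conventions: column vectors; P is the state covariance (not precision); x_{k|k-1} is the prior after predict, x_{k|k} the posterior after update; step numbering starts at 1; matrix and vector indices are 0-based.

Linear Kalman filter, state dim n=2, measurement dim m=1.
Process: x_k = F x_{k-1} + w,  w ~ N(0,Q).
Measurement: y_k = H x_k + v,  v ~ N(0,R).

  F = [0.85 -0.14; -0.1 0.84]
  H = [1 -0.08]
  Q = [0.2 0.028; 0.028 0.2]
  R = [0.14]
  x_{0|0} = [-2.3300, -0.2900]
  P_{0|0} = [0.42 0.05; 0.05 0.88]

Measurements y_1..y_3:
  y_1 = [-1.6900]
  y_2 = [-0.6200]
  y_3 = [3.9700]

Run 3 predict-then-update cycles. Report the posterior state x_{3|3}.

step 1: x^-=[-1.9399, -0.0106]  P^-=[0.5088 -0.0748; -0.0748 0.8167]  S=[0.6660]  K=[0.7730; -0.2104]  nu=[0.2491]  x^+=[-1.7474, -0.0630]  P^+=[0.1109 0.0335; 0.0335 0.7872]
step 2: x^-=[-1.4765, 0.1218]  P^-=[0.2876 -0.0496; -0.0496 0.7510]  S=[0.4403]  K=[0.6621; -0.2491]  nu=[0.8662]  x^+=[-0.9029, -0.0939]  P^+=[0.0945 0.0230; 0.0230 0.7236]
step 3: x^-=[-0.7543, 0.0114]  P^-=[0.2770 -0.0484; -0.0484 0.7077]  S=[0.4293]  K=[0.6543; -0.2446]  nu=[4.7252]  x^+=[2.3374, -1.1443]  P^+=[0.0932 0.0203; 0.0203 0.6820]

x_post = [2.3374, -1.1443]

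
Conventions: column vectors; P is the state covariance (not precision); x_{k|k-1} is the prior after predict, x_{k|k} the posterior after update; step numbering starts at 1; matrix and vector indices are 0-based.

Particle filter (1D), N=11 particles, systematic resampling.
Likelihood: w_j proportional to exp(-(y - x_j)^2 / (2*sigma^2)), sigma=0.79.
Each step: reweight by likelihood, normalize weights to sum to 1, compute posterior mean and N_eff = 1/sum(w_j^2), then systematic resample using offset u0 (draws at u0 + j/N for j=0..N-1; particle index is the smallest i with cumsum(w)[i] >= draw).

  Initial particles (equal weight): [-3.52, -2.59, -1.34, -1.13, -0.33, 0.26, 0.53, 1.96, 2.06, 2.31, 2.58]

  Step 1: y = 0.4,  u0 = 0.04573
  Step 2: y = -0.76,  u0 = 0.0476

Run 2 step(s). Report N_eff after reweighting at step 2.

step 1: w=[0.0000, 0.0002, 0.0277, 0.0480, 0.2043, 0.3082, 0.3089, 0.0446, 0.0344, 0.0168, 0.0070]  mean=0.2995  Neff=4.1899  idx=[3, 4, 4, 5, 5, 5, 6, 6, 6, 6, 8]
step 2: w=[0.1799, 0.1731, 0.1731, 0.0872, 0.0872, 0.0872, 0.0529, 0.0529, 0.0529, 0.0529, 0.0003]  mean=-0.1366  Neff=7.9135  idx=[0, 0, 1, 1, 2, 2, 3, 4, 5, 7, 9]

N_eff = 7.9135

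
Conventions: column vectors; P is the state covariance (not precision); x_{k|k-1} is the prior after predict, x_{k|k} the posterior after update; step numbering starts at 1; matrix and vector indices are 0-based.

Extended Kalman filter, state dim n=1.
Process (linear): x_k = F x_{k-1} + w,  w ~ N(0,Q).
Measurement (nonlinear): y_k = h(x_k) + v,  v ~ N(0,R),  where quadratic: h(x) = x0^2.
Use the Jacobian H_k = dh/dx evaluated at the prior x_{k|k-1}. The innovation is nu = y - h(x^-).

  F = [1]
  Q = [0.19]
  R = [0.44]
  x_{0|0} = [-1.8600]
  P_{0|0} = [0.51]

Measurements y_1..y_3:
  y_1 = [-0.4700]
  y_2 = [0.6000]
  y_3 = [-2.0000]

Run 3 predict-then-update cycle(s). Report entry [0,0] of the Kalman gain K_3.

step 1: x^-=[-1.8600]  P^-=[0.7000]  H_jac=[-3.7200]  S=[10.1269]  K=[-0.2571]  nu=[-3.9296]  x^+=[-0.8496]  P^+=[0.0304]
step 2: x^-=[-0.8496]  P^-=[0.2204]  H_jac=[-1.6991]  S=[1.0763]  K=[-0.3479]  nu=[-0.1217]  x^+=[-0.8072]  P^+=[0.0901]
step 3: x^-=[-0.8072]  P^-=[0.2801]  H_jac=[-1.6144]  S=[1.1700]  K=[-0.3865]  nu=[-2.6516]  x^+=[0.2176]  P^+=[0.1053]

K[0,0] = -0.3865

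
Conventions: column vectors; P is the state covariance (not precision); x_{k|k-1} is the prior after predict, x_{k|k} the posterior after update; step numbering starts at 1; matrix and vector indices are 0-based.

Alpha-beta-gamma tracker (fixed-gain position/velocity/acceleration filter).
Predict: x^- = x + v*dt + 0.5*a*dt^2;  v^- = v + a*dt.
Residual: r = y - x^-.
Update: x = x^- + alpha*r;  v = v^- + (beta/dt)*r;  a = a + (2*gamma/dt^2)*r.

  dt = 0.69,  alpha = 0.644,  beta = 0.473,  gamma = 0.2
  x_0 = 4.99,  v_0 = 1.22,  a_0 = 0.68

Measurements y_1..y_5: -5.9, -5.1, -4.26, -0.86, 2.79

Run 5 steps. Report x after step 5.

step 1: x_pred=5.9937  r=-11.8937  x^+=-1.6659  v^+=-6.4640  a^+=-9.3126
step 2: x_pred=-8.3429  r=3.2429  x^+=-6.2545  v^+=-10.6667  a^+=-6.5881
step 3: x_pred=-15.1828  r=10.9228  x^+=-8.1485  v^+=-7.7248  a^+=2.5888
step 4: x_pred=-12.8623  r=12.0023  x^+=-5.1328  v^+=2.2892  a^+=12.6727
step 5: x_pred=-0.5366  r=3.3266  x^+=1.6057  v^+=13.3137  a^+=15.4675

x_post = 1.6057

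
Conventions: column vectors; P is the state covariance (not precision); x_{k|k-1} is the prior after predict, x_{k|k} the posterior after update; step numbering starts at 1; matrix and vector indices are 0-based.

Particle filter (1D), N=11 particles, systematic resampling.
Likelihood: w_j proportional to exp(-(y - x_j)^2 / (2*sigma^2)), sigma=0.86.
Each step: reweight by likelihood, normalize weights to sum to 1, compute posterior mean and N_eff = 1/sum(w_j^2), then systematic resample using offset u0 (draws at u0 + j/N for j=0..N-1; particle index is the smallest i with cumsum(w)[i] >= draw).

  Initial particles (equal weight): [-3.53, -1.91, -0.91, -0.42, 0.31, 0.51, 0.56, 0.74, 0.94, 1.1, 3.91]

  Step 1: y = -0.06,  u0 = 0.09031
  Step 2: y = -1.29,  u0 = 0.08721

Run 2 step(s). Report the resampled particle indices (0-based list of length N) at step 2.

step 1: w=[0.0001, 0.0174, 0.1081, 0.1614, 0.1606, 0.1415, 0.1359, 0.1143, 0.0896, 0.0710, 0.0000]  mean=0.2453  Neff=7.7826  idx=[2, 3, 3, 4, 5, 5, 6, 7, 7, 8, 9]
step 2: w=[0.3257, 0.2153, 0.2153, 0.0636, 0.0402, 0.0402, 0.0355, 0.0221, 0.0221, 0.0124, 0.0076]  mean=-0.3438  Neff=4.7965  idx=[0, 0, 0, 1, 1, 2, 2, 2, 3, 6, 10]

resampled_idx = [0, 0, 0, 1, 1, 2, 2, 2, 3, 6, 10]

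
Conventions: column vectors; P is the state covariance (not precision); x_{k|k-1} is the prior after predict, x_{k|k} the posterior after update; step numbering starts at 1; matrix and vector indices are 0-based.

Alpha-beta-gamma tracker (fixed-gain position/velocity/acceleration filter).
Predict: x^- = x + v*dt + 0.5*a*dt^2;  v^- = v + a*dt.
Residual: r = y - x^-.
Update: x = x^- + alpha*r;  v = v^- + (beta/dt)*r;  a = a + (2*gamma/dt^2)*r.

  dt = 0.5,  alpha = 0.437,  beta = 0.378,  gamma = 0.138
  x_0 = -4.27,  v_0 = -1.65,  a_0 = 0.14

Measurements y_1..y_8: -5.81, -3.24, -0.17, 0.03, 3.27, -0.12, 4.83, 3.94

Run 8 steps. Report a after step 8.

step 1: x_pred=-5.0775  r=-0.7325  x^+=-5.3976  v^+=-2.1338  a^+=-0.6687
step 2: x_pred=-6.5481  r=3.3081  x^+=-5.1024  v^+=0.0328  a^+=2.9834
step 3: x_pred=-4.7131  r=4.5431  x^+=-2.7278  v^+=4.9591  a^+=7.9990
step 4: x_pred=0.7517  r=-0.7217  x^+=0.4363  v^+=8.4131  a^+=7.2023
step 5: x_pred=5.5431  r=-2.2731  x^+=4.5498  v^+=10.2957  a^+=4.6928
step 6: x_pred=10.2842  r=-10.4042  x^+=5.7376  v^+=4.7765  a^+=-6.7935
step 7: x_pred=7.2767  r=-2.4467  x^+=6.2075  v^+=-0.4699  a^+=-9.4946
step 8: x_pred=4.7857  r=-0.8457  x^+=4.4161  v^+=-5.8565  a^+=-10.4283

a_post = -10.4283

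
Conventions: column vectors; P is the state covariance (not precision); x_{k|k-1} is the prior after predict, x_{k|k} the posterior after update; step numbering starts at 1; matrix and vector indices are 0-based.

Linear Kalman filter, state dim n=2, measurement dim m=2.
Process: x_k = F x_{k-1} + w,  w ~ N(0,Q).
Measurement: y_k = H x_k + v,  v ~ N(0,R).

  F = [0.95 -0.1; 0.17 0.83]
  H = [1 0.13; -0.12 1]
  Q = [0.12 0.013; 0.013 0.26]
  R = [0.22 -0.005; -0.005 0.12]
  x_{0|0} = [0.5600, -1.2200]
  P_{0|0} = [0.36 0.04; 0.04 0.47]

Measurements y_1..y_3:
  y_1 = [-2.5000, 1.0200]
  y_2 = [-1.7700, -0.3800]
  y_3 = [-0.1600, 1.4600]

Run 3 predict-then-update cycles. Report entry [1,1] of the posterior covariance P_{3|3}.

step 1: x^-=[0.6540, -0.9174]  P^-=[0.4420 0.0630; 0.0630 0.6055]  S=[0.6886 0.0827; 0.0827 0.7167]  K=[0.6613 -0.0624; 0.1071 0.8219]  nu=[-3.0347, 2.0159]  x^+=[-1.4785, 0.4144]  P^+=[0.1449 0.0066; 0.0066 0.0989]
step 2: x^-=[-1.4460, 0.0926]  P^-=[0.2505 0.0333; 0.0333 0.3342]  S=[0.4848 0.0411; 0.0411 0.4498]  K=[0.5292 -0.0412; 0.0967 0.7252]  nu=[-0.3360, -0.6461]  x^+=[-1.5972, -0.4085]  P^+=[0.1158 0.0063; 0.0063 0.0873]
step 3: x^-=[-1.4765, -0.6106]  P^-=[0.2242 0.0293; 0.0293 0.3253]  S=[0.4573 0.0392; 0.0392 0.4415]  K=[0.5019 -0.0391; 0.0948 0.7204]  nu=[1.3959, 1.8934]  x^+=[-0.8500, 0.8857]  P^+=[0.1098 0.0060; 0.0060 0.0867]

P_post[1,1] = 0.0867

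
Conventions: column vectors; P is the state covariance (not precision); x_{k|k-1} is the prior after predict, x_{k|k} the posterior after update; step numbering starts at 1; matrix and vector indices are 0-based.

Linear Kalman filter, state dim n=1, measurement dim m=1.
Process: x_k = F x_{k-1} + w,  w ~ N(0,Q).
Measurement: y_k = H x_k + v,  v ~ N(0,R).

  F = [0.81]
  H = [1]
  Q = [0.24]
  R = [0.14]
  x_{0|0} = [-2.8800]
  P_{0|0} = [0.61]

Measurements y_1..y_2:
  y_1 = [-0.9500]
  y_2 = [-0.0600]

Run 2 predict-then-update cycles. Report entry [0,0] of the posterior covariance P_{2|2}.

step 1: x^-=[-2.3328]  P^-=[0.6402]  S=[0.7802]  K=[0.8206]  nu=[1.3828]  x^+=[-1.1981]  P^+=[0.1149]
step 2: x^-=[-0.9705]  P^-=[0.3154]  S=[0.4554]  K=[0.6926]  nu=[0.9105]  x^+=[-0.3399]  P^+=[0.0970]

P_post[0,0] = 0.0970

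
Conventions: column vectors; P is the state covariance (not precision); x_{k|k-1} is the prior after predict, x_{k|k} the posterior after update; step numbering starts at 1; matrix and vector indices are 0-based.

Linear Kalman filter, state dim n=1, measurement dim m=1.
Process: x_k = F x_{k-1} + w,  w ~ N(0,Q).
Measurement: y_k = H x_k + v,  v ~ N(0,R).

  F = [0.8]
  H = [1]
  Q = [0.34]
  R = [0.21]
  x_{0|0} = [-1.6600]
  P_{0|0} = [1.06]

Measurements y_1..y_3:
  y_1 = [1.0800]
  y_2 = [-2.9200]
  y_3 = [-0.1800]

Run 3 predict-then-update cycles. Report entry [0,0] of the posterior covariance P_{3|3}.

P_post[0,0] = 0.1413

step 1: x^-=[-1.3280]  P^-=[1.0184]  S=[1.2284]  K=[0.8290]  nu=[2.4080]  x^+=[0.6683]  P^+=[0.1741]
step 2: x^-=[0.5347]  P^-=[0.4514]  S=[0.6614]  K=[0.6825]  nu=[-3.4547]  x^+=[-1.8232]  P^+=[0.1433]
step 3: x^-=[-1.4585]  P^-=[0.4317]  S=[0.6417]  K=[0.6728]  nu=[1.2785]  x^+=[-0.5984]  P^+=[0.1413]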